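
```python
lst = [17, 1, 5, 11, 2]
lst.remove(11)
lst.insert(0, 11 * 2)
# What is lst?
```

After line 1: lst = [17, 1, 5, 11, 2]
After line 2 (remove first 11): lst = [17, 1, 5, 2]
After line 3 (insert 22 at index 0): lst = [22, 17, 1, 5, 2]

[22, 17, 1, 5, 2]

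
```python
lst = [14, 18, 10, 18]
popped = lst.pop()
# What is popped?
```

18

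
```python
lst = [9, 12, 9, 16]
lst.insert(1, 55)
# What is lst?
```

[9, 55, 12, 9, 16]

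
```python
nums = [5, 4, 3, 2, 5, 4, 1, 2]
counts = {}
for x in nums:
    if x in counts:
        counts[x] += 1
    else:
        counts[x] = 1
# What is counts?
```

Initial: counts = {}, nums = [5, 4, 3, 2, 5, 4, 1, 2]
See 5: counts = {5: 1}
See 4: counts = {5: 1, 4: 1}
See 3: counts = {5: 1, 4: 1, 3: 1}
See 2: counts = {5: 1, 4: 1, 3: 1, 2: 1}
See 5: counts = {5: 2, 4: 1, 3: 1, 2: 1}
See 4: counts = {5: 2, 4: 2, 3: 1, 2: 1}
See 1: counts = {5: 2, 4: 2, 3: 1, 2: 1, 1: 1}
See 2: counts = {5: 2, 4: 2, 3: 1, 2: 2, 1: 1}

{5: 2, 4: 2, 3: 1, 2: 2, 1: 1}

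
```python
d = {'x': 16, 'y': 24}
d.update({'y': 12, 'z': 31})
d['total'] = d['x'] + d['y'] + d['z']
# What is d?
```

After line 1: d = {'x': 16, 'y': 24}
After line 2 (y overwritten, z added): d = {'x': 16, 'y': 12, 'z': 31}
After line 3 (total = 16 + 12 + 31 = 59): d = {'x': 16, 'y': 12, 'z': 31, 'total': 59}

{'x': 16, 'y': 12, 'z': 31, 'total': 59}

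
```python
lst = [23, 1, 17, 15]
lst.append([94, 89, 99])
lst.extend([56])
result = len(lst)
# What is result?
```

After line 1: lst = [23, 1, 17, 15]
After line 2 (append adds [94, 89, 99] as single element): lst = [23, 1, 17, 15, [94, 89, 99]]
After line 3 (extend unpacks [56], adds 56): lst = [23, 1, 17, 15, [94, 89, 99], 56]
After line 4: result = len(lst) = 6

6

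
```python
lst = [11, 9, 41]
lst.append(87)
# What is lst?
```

[11, 9, 41, 87]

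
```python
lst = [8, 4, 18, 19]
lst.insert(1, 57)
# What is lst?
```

[8, 57, 4, 18, 19]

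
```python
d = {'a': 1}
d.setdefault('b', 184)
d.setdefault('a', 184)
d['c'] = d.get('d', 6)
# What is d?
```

After line 1: d = {'a': 1}
After line 2 (setdefault adds 'b'=184): d = {'a': 1, 'b': 184}
After line 3 (setdefault 'a' no-op, already exists): d = {'a': 1, 'b': 184}
After line 4 (get('d', 6) returns default since 'd' not in d): d = {'a': 1, 'b': 184, 'c': 6}

{'a': 1, 'b': 184, 'c': 6}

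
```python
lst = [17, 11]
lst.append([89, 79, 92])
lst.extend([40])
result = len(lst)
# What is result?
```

After line 1: lst = [17, 11]
After line 2 (append adds [89, 79, 92] as single element): lst = [17, 11, [89, 79, 92]]
After line 3 (extend unpacks [40], adds 40): lst = [17, 11, [89, 79, 92], 40]
After line 4: result = len(lst) = 4

4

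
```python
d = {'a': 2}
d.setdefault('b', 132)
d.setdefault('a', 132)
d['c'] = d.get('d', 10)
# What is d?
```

After line 1: d = {'a': 2}
After line 2 (setdefault adds 'b'=132): d = {'a': 2, 'b': 132}
After line 3 (setdefault 'a' no-op, already exists): d = {'a': 2, 'b': 132}
After line 4 (get('d', 10) returns default since 'd' not in d): d = {'a': 2, 'b': 132, 'c': 10}

{'a': 2, 'b': 132, 'c': 10}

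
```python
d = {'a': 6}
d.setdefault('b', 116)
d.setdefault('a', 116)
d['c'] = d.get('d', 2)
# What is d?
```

After line 1: d = {'a': 6}
After line 2 (setdefault adds 'b'=116): d = {'a': 6, 'b': 116}
After line 3 (setdefault 'a' no-op, already exists): d = {'a': 6, 'b': 116}
After line 4 (get('d', 2) returns default since 'd' not in d): d = {'a': 6, 'b': 116, 'c': 2}

{'a': 6, 'b': 116, 'c': 2}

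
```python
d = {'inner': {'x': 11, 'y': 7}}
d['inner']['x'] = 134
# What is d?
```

After line 1: d = {'inner': {'x': 11, 'y': 7}}
After line 2 (inner x overwritten): d = {'inner': {'x': 134, 'y': 7}}

{'inner': {'x': 134, 'y': 7}}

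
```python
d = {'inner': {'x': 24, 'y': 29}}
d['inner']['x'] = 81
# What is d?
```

After line 1: d = {'inner': {'x': 24, 'y': 29}}
After line 2 (inner x overwritten): d = {'inner': {'x': 81, 'y': 29}}

{'inner': {'x': 81, 'y': 29}}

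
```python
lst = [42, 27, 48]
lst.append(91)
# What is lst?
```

[42, 27, 48, 91]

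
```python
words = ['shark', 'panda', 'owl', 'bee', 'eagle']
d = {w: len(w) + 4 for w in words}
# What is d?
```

{'shark': 9, 'panda': 9, 'owl': 7, 'bee': 7, 'eagle': 9}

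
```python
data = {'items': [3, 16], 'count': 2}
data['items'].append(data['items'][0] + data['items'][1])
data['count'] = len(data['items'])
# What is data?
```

After line 1: data = {'items': [3, 16], 'count': 2}
After line 2 (append 3 + 16 = 19): data = {'items': [3, 16, 19], 'count': 2}
After line 3 (count = len(items) = 3): data = {'items': [3, 16, 19], 'count': 3}

{'items': [3, 16, 19], 'count': 3}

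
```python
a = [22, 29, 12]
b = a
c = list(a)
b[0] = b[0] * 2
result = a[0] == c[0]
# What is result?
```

After line 1: a = [22, 29, 12]
After line 2 (b = a, alias): a = [22, 29, 12], b = [22, 29, 12]
After line 3 (c = list(a) is a copy, new object): c = [22, 29, 12]
After line 4 (b[0] = 22 * 2 = 44; mutates shared a/b): a = b = [44, 29, 12], c = [22, 29, 12]
After line 5 (a[0] = 44, c[0] = 22; result = False)

False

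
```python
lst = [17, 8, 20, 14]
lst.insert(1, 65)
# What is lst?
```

[17, 65, 8, 20, 14]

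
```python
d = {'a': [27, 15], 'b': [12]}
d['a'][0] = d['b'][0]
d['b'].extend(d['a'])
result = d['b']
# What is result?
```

After line 1: d = {'a': [27, 15], 'b': [12]}
After line 2 (a[0] = b[0] = 12): d = {'a': [12, 15], 'b': [12]}
After line 3 (b.extend(a) appends [12, 15]): d = {'a': [12, 15], 'b': [12, 12, 15]}
After line 4: result = d['b'] = [12, 12, 15]

[12, 12, 15]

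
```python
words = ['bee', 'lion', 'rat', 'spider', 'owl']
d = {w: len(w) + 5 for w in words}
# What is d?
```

{'bee': 8, 'lion': 9, 'rat': 8, 'spider': 11, 'owl': 8}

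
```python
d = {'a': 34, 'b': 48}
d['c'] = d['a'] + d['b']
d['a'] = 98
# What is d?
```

After line 1: d = {'a': 34, 'b': 48}
After line 2 (d['c'] = 34 + 48): d = {'a': 34, 'b': 48, 'c': 82}
After line 3: d = {'a': 98, 'b': 48, 'c': 82}

{'a': 98, 'b': 48, 'c': 82}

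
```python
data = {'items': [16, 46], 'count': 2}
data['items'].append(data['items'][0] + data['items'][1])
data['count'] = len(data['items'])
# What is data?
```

After line 1: data = {'items': [16, 46], 'count': 2}
After line 2 (append 16 + 46 = 62): data = {'items': [16, 46, 62], 'count': 2}
After line 3 (count = len(items) = 3): data = {'items': [16, 46, 62], 'count': 3}

{'items': [16, 46, 62], 'count': 3}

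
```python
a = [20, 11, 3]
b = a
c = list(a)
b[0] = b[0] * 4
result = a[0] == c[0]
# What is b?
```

After line 1: a = [20, 11, 3]
After line 2 (b = a, alias): a = [20, 11, 3], b = [20, 11, 3]
After line 3 (c = list(a) is a copy, new object): c = [20, 11, 3]
After line 4 (b[0] = 20 * 4 = 80; mutates shared a/b): a = b = [80, 11, 3], c = [20, 11, 3]
After line 5 (a[0] = 80, c[0] = 20; result = False)

[80, 11, 3]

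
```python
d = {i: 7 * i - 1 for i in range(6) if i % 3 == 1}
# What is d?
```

{1: 6, 4: 27}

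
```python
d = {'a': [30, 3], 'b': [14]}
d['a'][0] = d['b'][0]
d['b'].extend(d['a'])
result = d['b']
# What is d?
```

After line 1: d = {'a': [30, 3], 'b': [14]}
After line 2 (a[0] = b[0] = 14): d = {'a': [14, 3], 'b': [14]}
After line 3 (b.extend(a) appends [14, 3]): d = {'a': [14, 3], 'b': [14, 14, 3]}
After line 4: result = d['b'] = [14, 14, 3]

{'a': [14, 3], 'b': [14, 14, 3]}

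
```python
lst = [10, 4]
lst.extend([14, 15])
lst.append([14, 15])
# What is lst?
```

After line 1: lst = [10, 4]
After line 2 (extend unpacks [14, 15]): lst = [10, 4, 14, 15]
After line 3 (append adds [14, 15] as single element): lst = [10, 4, 14, 15, [14, 15]]

[10, 4, 14, 15, [14, 15]]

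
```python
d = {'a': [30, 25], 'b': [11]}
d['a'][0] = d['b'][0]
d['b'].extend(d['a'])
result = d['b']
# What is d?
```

After line 1: d = {'a': [30, 25], 'b': [11]}
After line 2 (a[0] = b[0] = 11): d = {'a': [11, 25], 'b': [11]}
After line 3 (b.extend(a) appends [11, 25]): d = {'a': [11, 25], 'b': [11, 11, 25]}
After line 4: result = d['b'] = [11, 11, 25]

{'a': [11, 25], 'b': [11, 11, 25]}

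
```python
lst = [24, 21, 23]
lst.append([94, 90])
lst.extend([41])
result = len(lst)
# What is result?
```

After line 1: lst = [24, 21, 23]
After line 2 (append adds [94, 90] as single element): lst = [24, 21, 23, [94, 90]]
After line 3 (extend unpacks [41], adds 41): lst = [24, 21, 23, [94, 90], 41]
After line 4: result = len(lst) = 5

5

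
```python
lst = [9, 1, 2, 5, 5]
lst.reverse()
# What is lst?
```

[5, 5, 2, 1, 9]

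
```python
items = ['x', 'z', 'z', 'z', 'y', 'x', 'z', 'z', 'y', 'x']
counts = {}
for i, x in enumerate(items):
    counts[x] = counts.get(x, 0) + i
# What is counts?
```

Initial: counts = {}, items = ['x', 'z', 'z', 'z', 'y', 'x', 'z', 'z', 'y', 'x']
i=0, x='x': counts = {'x': 0}
i=1, x='z': counts = {'x': 0, 'z': 1}
i=2, x='z': counts = {'x': 0, 'z': 3}
i=3, x='z': counts = {'x': 0, 'z': 6}
i=4, x='y': counts = {'x': 0, 'z': 6, 'y': 4}
i=5, x='x': counts = {'x': 5, 'z': 6, 'y': 4}
i=6, x='z': counts = {'x': 5, 'z': 12, 'y': 4}
i=7, x='z': counts = {'x': 5, 'z': 19, 'y': 4}
i=8, x='y': counts = {'x': 5, 'z': 19, 'y': 12}
i=9, x='x': counts = {'x': 14, 'z': 19, 'y': 12}

{'x': 14, 'z': 19, 'y': 12}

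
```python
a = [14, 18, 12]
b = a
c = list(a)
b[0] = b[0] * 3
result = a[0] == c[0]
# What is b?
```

After line 1: a = [14, 18, 12]
After line 2 (b = a, alias): a = [14, 18, 12], b = [14, 18, 12]
After line 3 (c = list(a) is a copy, new object): c = [14, 18, 12]
After line 4 (b[0] = 14 * 3 = 42; mutates shared a/b): a = b = [42, 18, 12], c = [14, 18, 12]
After line 5 (a[0] = 42, c[0] = 14; result = False)

[42, 18, 12]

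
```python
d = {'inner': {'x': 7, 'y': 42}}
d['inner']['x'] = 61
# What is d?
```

After line 1: d = {'inner': {'x': 7, 'y': 42}}
After line 2 (inner x overwritten): d = {'inner': {'x': 61, 'y': 42}}

{'inner': {'x': 61, 'y': 42}}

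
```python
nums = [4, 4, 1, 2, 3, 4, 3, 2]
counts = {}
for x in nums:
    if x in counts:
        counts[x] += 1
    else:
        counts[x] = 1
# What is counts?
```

Initial: counts = {}, nums = [4, 4, 1, 2, 3, 4, 3, 2]
See 4: counts = {4: 1}
See 4: counts = {4: 2}
See 1: counts = {4: 2, 1: 1}
See 2: counts = {4: 2, 1: 1, 2: 1}
See 3: counts = {4: 2, 1: 1, 2: 1, 3: 1}
See 4: counts = {4: 3, 1: 1, 2: 1, 3: 1}
See 3: counts = {4: 3, 1: 1, 2: 1, 3: 2}
See 2: counts = {4: 3, 1: 1, 2: 2, 3: 2}

{4: 3, 1: 1, 2: 2, 3: 2}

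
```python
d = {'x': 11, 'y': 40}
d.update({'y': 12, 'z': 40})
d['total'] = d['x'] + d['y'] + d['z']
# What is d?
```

After line 1: d = {'x': 11, 'y': 40}
After line 2 (y overwritten, z added): d = {'x': 11, 'y': 12, 'z': 40}
After line 3 (total = 11 + 12 + 40 = 63): d = {'x': 11, 'y': 12, 'z': 40, 'total': 63}

{'x': 11, 'y': 12, 'z': 40, 'total': 63}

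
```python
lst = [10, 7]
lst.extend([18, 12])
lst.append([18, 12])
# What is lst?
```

After line 1: lst = [10, 7]
After line 2 (extend unpacks [18, 12]): lst = [10, 7, 18, 12]
After line 3 (append adds [18, 12] as single element): lst = [10, 7, 18, 12, [18, 12]]

[10, 7, 18, 12, [18, 12]]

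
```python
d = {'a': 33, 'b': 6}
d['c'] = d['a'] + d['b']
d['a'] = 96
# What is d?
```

After line 1: d = {'a': 33, 'b': 6}
After line 2 (d['c'] = 33 + 6): d = {'a': 33, 'b': 6, 'c': 39}
After line 3: d = {'a': 96, 'b': 6, 'c': 39}

{'a': 96, 'b': 6, 'c': 39}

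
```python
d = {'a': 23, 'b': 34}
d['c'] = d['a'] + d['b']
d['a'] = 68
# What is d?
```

After line 1: d = {'a': 23, 'b': 34}
After line 2 (d['c'] = 23 + 34): d = {'a': 23, 'b': 34, 'c': 57}
After line 3: d = {'a': 68, 'b': 34, 'c': 57}

{'a': 68, 'b': 34, 'c': 57}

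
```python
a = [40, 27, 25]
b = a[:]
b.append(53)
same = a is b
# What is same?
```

After line 1: a = [40, 27, 25]
After line 2 (b = a[:] is a shallow copy, new object): a = [40, 27, 25], b = [40, 27, 25]
After line 3 (append only mutates b): a = [40, 27, 25], b = [40, 27, 25, 53]
After line 4 (same = a is b; different objects -> False): same = False

False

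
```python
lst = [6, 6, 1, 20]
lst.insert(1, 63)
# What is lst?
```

[6, 63, 6, 1, 20]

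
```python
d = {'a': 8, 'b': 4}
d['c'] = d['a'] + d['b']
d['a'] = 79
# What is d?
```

After line 1: d = {'a': 8, 'b': 4}
After line 2 (d['c'] = 8 + 4): d = {'a': 8, 'b': 4, 'c': 12}
After line 3: d = {'a': 79, 'b': 4, 'c': 12}

{'a': 79, 'b': 4, 'c': 12}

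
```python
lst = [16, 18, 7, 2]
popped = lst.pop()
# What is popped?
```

2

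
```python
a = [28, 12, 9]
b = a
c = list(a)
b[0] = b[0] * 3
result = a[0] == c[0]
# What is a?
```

After line 1: a = [28, 12, 9]
After line 2 (b = a, alias): a = [28, 12, 9], b = [28, 12, 9]
After line 3 (c = list(a) is a copy, new object): c = [28, 12, 9]
After line 4 (b[0] = 28 * 3 = 84; mutates shared a/b): a = b = [84, 12, 9], c = [28, 12, 9]
After line 5 (a[0] = 84, c[0] = 28; result = False)

[84, 12, 9]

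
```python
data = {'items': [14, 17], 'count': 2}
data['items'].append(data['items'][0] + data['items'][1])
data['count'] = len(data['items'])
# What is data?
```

After line 1: data = {'items': [14, 17], 'count': 2}
After line 2 (append 14 + 17 = 31): data = {'items': [14, 17, 31], 'count': 2}
After line 3 (count = len(items) = 3): data = {'items': [14, 17, 31], 'count': 3}

{'items': [14, 17, 31], 'count': 3}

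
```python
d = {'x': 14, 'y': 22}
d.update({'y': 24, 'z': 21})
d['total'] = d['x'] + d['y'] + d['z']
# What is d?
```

After line 1: d = {'x': 14, 'y': 22}
After line 2 (y overwritten, z added): d = {'x': 14, 'y': 24, 'z': 21}
After line 3 (total = 14 + 24 + 21 = 59): d = {'x': 14, 'y': 24, 'z': 21, 'total': 59}

{'x': 14, 'y': 24, 'z': 21, 'total': 59}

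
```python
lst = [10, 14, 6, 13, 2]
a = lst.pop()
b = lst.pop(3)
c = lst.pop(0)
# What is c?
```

After line 1: lst = [10, 14, 6, 13, 2]
After line 2 (pop() -> a = 2): lst = [10, 14, 6, 13]
After line 3 (pop(3) -> b = 13): lst = [10, 14, 6]
After line 4 (pop(0) -> c = 10): lst = [14, 6]

10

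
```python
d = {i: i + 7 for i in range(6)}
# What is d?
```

{0: 7, 1: 8, 2: 9, 3: 10, 4: 11, 5: 12}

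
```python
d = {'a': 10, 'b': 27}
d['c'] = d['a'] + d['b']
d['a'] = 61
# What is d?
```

After line 1: d = {'a': 10, 'b': 27}
After line 2 (d['c'] = 10 + 27): d = {'a': 10, 'b': 27, 'c': 37}
After line 3: d = {'a': 61, 'b': 27, 'c': 37}

{'a': 61, 'b': 27, 'c': 37}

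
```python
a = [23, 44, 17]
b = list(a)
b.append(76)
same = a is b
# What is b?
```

After line 1: a = [23, 44, 17]
After line 2 (b = list(a) is a shallow copy, new object): a = [23, 44, 17], b = [23, 44, 17]
After line 3 (append only mutates b): a = [23, 44, 17], b = [23, 44, 17, 76]
After line 4 (same = a is b; different objects -> False): same = False

[23, 44, 17, 76]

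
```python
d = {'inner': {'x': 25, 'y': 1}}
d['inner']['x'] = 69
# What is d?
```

After line 1: d = {'inner': {'x': 25, 'y': 1}}
After line 2 (inner x overwritten): d = {'inner': {'x': 69, 'y': 1}}

{'inner': {'x': 69, 'y': 1}}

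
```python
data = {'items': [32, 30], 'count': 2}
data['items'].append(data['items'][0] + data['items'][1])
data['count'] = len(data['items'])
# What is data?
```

After line 1: data = {'items': [32, 30], 'count': 2}
After line 2 (append 32 + 30 = 62): data = {'items': [32, 30, 62], 'count': 2}
After line 3 (count = len(items) = 3): data = {'items': [32, 30, 62], 'count': 3}

{'items': [32, 30, 62], 'count': 3}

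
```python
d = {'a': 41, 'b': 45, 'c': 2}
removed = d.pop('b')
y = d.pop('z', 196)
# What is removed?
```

After line 1: d = {'a': 41, 'b': 45, 'c': 2}
After line 2 (pop 'b' returns 45): d = {'a': 41, 'c': 2}, removed = 45
After line 3 (pop 'z' missing, returns default 196): d = {'a': 41, 'c': 2}, y = 196

45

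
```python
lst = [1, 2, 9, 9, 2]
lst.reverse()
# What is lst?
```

[2, 9, 9, 2, 1]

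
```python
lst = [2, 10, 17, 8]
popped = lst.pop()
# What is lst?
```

[2, 10, 17]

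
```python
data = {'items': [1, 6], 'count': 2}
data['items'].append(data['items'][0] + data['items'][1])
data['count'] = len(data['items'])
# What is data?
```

After line 1: data = {'items': [1, 6], 'count': 2}
After line 2 (append 1 + 6 = 7): data = {'items': [1, 6, 7], 'count': 2}
After line 3 (count = len(items) = 3): data = {'items': [1, 6, 7], 'count': 3}

{'items': [1, 6, 7], 'count': 3}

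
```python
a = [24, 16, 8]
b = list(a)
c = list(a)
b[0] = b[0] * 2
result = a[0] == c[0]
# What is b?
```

After line 1: a = [24, 16, 8]
After line 2 (b = list(a), copy): a = [24, 16, 8], b = [24, 16, 8]
After line 3 (c = list(a) is a copy, new object): c = [24, 16, 8]
After line 4 (b[0] = 24 * 2 = 48; only b mutates (copy)): a = [24, 16, 8], b = [48, 16, 8], c = [24, 16, 8]
After line 5 (a[0] = 24, c[0] = 24; result = True)

[48, 16, 8]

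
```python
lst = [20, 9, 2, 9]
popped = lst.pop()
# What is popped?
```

9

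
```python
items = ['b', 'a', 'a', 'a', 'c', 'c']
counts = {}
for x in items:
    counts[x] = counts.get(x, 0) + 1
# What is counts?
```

Initial: counts = {}, items = ['b', 'a', 'a', 'a', 'c', 'c']
See 'b': counts = {'b': 1}
See 'a': counts = {'b': 1, 'a': 1}
See 'a': counts = {'b': 1, 'a': 2}
See 'a': counts = {'b': 1, 'a': 3}
See 'c': counts = {'b': 1, 'a': 3, 'c': 1}
See 'c': counts = {'b': 1, 'a': 3, 'c': 2}

{'b': 1, 'a': 3, 'c': 2}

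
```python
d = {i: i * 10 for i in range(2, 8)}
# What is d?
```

{2: 20, 3: 30, 4: 40, 5: 50, 6: 60, 7: 70}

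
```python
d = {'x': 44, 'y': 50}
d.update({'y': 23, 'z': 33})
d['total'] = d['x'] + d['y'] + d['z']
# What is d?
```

After line 1: d = {'x': 44, 'y': 50}
After line 2 (y overwritten, z added): d = {'x': 44, 'y': 23, 'z': 33}
After line 3 (total = 44 + 23 + 33 = 100): d = {'x': 44, 'y': 23, 'z': 33, 'total': 100}

{'x': 44, 'y': 23, 'z': 33, 'total': 100}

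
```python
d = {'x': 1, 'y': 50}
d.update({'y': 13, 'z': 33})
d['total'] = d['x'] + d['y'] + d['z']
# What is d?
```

After line 1: d = {'x': 1, 'y': 50}
After line 2 (y overwritten, z added): d = {'x': 1, 'y': 13, 'z': 33}
After line 3 (total = 1 + 13 + 33 = 47): d = {'x': 1, 'y': 13, 'z': 33, 'total': 47}

{'x': 1, 'y': 13, 'z': 33, 'total': 47}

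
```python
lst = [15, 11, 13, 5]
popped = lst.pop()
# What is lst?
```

[15, 11, 13]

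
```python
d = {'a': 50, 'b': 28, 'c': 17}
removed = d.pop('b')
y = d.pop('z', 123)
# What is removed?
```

After line 1: d = {'a': 50, 'b': 28, 'c': 17}
After line 2 (pop 'b' returns 28): d = {'a': 50, 'c': 17}, removed = 28
After line 3 (pop 'z' missing, returns default 123): d = {'a': 50, 'c': 17}, y = 123

28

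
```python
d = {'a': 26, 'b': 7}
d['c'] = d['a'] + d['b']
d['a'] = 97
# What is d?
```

After line 1: d = {'a': 26, 'b': 7}
After line 2 (d['c'] = 26 + 7): d = {'a': 26, 'b': 7, 'c': 33}
After line 3: d = {'a': 97, 'b': 7, 'c': 33}

{'a': 97, 'b': 7, 'c': 33}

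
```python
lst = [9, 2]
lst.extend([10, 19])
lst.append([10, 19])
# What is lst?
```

After line 1: lst = [9, 2]
After line 2 (extend unpacks [10, 19]): lst = [9, 2, 10, 19]
After line 3 (append adds [10, 19] as single element): lst = [9, 2, 10, 19, [10, 19]]

[9, 2, 10, 19, [10, 19]]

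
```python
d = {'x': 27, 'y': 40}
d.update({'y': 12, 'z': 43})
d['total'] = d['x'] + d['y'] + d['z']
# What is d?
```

After line 1: d = {'x': 27, 'y': 40}
After line 2 (y overwritten, z added): d = {'x': 27, 'y': 12, 'z': 43}
After line 3 (total = 27 + 12 + 43 = 82): d = {'x': 27, 'y': 12, 'z': 43, 'total': 82}

{'x': 27, 'y': 12, 'z': 43, 'total': 82}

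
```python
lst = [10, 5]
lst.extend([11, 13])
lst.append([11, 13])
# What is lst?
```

After line 1: lst = [10, 5]
After line 2 (extend unpacks [11, 13]): lst = [10, 5, 11, 13]
After line 3 (append adds [11, 13] as single element): lst = [10, 5, 11, 13, [11, 13]]

[10, 5, 11, 13, [11, 13]]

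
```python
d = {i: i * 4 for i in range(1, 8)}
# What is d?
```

{1: 4, 2: 8, 3: 12, 4: 16, 5: 20, 6: 24, 7: 28}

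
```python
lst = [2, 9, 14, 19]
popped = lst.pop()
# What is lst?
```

[2, 9, 14]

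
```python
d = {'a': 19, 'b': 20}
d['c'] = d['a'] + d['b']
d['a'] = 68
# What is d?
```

After line 1: d = {'a': 19, 'b': 20}
After line 2 (d['c'] = 19 + 20): d = {'a': 19, 'b': 20, 'c': 39}
After line 3: d = {'a': 68, 'b': 20, 'c': 39}

{'a': 68, 'b': 20, 'c': 39}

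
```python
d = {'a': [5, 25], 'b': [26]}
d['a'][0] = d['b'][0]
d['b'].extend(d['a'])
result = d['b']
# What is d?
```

After line 1: d = {'a': [5, 25], 'b': [26]}
After line 2 (a[0] = b[0] = 26): d = {'a': [26, 25], 'b': [26]}
After line 3 (b.extend(a) appends [26, 25]): d = {'a': [26, 25], 'b': [26, 26, 25]}
After line 4: result = d['b'] = [26, 26, 25]

{'a': [26, 25], 'b': [26, 26, 25]}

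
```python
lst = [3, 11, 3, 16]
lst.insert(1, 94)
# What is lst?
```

[3, 94, 11, 3, 16]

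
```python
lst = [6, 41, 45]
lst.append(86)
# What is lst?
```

[6, 41, 45, 86]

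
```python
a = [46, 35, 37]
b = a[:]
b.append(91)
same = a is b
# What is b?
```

After line 1: a = [46, 35, 37]
After line 2 (b = a[:] is a shallow copy, new object): a = [46, 35, 37], b = [46, 35, 37]
After line 3 (append only mutates b): a = [46, 35, 37], b = [46, 35, 37, 91]
After line 4 (same = a is b; different objects -> False): same = False

[46, 35, 37, 91]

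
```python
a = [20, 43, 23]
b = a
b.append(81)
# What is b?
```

After line 1: a = [20, 43, 23]
After line 2 (b = a is an alias, same object): a = [20, 43, 23], b = [20, 43, 23]
After line 3 (b.append mutates the shared list): a = [20, 43, 23, 81], b = [20, 43, 23, 81]

[20, 43, 23, 81]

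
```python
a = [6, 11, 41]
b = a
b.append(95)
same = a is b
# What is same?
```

After line 1: a = [6, 11, 41]
After line 2 (b = a is an alias, same object): a = [6, 11, 41], b = [6, 11, 41]
After line 3 (b.append mutates the shared list): a = [6, 11, 41, 95], b = [6, 11, 41, 95]
After line 4 (same = a is b; same object -> True): same = True

True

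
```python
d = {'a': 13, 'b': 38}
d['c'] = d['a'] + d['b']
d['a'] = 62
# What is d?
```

After line 1: d = {'a': 13, 'b': 38}
After line 2 (d['c'] = 13 + 38): d = {'a': 13, 'b': 38, 'c': 51}
After line 3: d = {'a': 62, 'b': 38, 'c': 51}

{'a': 62, 'b': 38, 'c': 51}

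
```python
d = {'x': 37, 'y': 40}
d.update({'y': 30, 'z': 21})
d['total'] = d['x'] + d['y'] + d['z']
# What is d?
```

After line 1: d = {'x': 37, 'y': 40}
After line 2 (y overwritten, z added): d = {'x': 37, 'y': 30, 'z': 21}
After line 3 (total = 37 + 30 + 21 = 88): d = {'x': 37, 'y': 30, 'z': 21, 'total': 88}

{'x': 37, 'y': 30, 'z': 21, 'total': 88}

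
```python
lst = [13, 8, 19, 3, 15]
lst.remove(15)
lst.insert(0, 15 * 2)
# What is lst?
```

After line 1: lst = [13, 8, 19, 3, 15]
After line 2 (remove first 15): lst = [13, 8, 19, 3]
After line 3 (insert 30 at index 0): lst = [30, 13, 8, 19, 3]

[30, 13, 8, 19, 3]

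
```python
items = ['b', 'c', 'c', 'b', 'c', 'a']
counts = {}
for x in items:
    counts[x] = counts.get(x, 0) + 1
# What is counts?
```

Initial: counts = {}, items = ['b', 'c', 'c', 'b', 'c', 'a']
See 'b': counts = {'b': 1}
See 'c': counts = {'b': 1, 'c': 1}
See 'c': counts = {'b': 1, 'c': 2}
See 'b': counts = {'b': 2, 'c': 2}
See 'c': counts = {'b': 2, 'c': 3}
See 'a': counts = {'b': 2, 'c': 3, 'a': 1}

{'b': 2, 'c': 3, 'a': 1}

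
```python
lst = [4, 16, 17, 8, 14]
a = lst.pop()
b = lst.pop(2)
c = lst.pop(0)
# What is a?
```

After line 1: lst = [4, 16, 17, 8, 14]
After line 2 (pop() -> a = 14): lst = [4, 16, 17, 8]
After line 3 (pop(2) -> b = 17): lst = [4, 16, 8]
After line 4 (pop(0) -> c = 4): lst = [16, 8]

14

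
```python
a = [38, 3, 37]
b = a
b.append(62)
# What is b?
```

After line 1: a = [38, 3, 37]
After line 2 (b = a is an alias, same object): a = [38, 3, 37], b = [38, 3, 37]
After line 3 (b.append mutates the shared list): a = [38, 3, 37, 62], b = [38, 3, 37, 62]

[38, 3, 37, 62]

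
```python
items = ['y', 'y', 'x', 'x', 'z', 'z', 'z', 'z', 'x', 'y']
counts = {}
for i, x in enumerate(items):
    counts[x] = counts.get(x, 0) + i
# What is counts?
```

Initial: counts = {}, items = ['y', 'y', 'x', 'x', 'z', 'z', 'z', 'z', 'x', 'y']
i=0, x='y': counts = {'y': 0}
i=1, x='y': counts = {'y': 1}
i=2, x='x': counts = {'y': 1, 'x': 2}
i=3, x='x': counts = {'y': 1, 'x': 5}
i=4, x='z': counts = {'y': 1, 'x': 5, 'z': 4}
i=5, x='z': counts = {'y': 1, 'x': 5, 'z': 9}
i=6, x='z': counts = {'y': 1, 'x': 5, 'z': 15}
i=7, x='z': counts = {'y': 1, 'x': 5, 'z': 22}
i=8, x='x': counts = {'y': 1, 'x': 13, 'z': 22}
i=9, x='y': counts = {'y': 10, 'x': 13, 'z': 22}

{'y': 10, 'x': 13, 'z': 22}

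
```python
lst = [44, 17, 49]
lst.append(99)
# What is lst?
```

[44, 17, 49, 99]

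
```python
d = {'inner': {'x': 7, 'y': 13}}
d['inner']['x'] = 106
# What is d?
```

After line 1: d = {'inner': {'x': 7, 'y': 13}}
After line 2 (inner x overwritten): d = {'inner': {'x': 106, 'y': 13}}

{'inner': {'x': 106, 'y': 13}}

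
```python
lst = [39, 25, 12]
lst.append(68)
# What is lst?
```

[39, 25, 12, 68]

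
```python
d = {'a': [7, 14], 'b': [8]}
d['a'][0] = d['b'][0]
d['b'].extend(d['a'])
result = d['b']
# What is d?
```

After line 1: d = {'a': [7, 14], 'b': [8]}
After line 2 (a[0] = b[0] = 8): d = {'a': [8, 14], 'b': [8]}
After line 3 (b.extend(a) appends [8, 14]): d = {'a': [8, 14], 'b': [8, 8, 14]}
After line 4: result = d['b'] = [8, 8, 14]

{'a': [8, 14], 'b': [8, 8, 14]}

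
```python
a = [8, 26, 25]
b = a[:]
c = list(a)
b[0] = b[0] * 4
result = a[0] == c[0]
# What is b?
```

After line 1: a = [8, 26, 25]
After line 2 (b = a[:], copy): a = [8, 26, 25], b = [8, 26, 25]
After line 3 (c = list(a) is a copy, new object): c = [8, 26, 25]
After line 4 (b[0] = 8 * 4 = 32; only b mutates (copy)): a = [8, 26, 25], b = [32, 26, 25], c = [8, 26, 25]
After line 5 (a[0] = 8, c[0] = 8; result = True)

[32, 26, 25]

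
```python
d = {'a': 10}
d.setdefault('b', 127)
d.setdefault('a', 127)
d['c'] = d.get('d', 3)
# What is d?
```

After line 1: d = {'a': 10}
After line 2 (setdefault adds 'b'=127): d = {'a': 10, 'b': 127}
After line 3 (setdefault 'a' no-op, already exists): d = {'a': 10, 'b': 127}
After line 4 (get('d', 3) returns default since 'd' not in d): d = {'a': 10, 'b': 127, 'c': 3}

{'a': 10, 'b': 127, 'c': 3}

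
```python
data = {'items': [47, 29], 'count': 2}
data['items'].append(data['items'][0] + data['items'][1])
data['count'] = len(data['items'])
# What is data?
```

After line 1: data = {'items': [47, 29], 'count': 2}
After line 2 (append 47 + 29 = 76): data = {'items': [47, 29, 76], 'count': 2}
After line 3 (count = len(items) = 3): data = {'items': [47, 29, 76], 'count': 3}

{'items': [47, 29, 76], 'count': 3}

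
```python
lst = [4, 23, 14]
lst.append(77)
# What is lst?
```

[4, 23, 14, 77]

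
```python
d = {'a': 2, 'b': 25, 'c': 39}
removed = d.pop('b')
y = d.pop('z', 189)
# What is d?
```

After line 1: d = {'a': 2, 'b': 25, 'c': 39}
After line 2 (pop 'b' returns 25): d = {'a': 2, 'c': 39}, removed = 25
After line 3 (pop 'z' missing, returns default 189): d = {'a': 2, 'c': 39}, y = 189

{'a': 2, 'c': 39}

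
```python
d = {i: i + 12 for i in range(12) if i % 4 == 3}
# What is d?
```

{3: 15, 7: 19, 11: 23}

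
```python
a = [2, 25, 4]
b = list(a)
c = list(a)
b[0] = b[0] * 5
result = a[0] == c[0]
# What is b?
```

After line 1: a = [2, 25, 4]
After line 2 (b = list(a), copy): a = [2, 25, 4], b = [2, 25, 4]
After line 3 (c = list(a) is a copy, new object): c = [2, 25, 4]
After line 4 (b[0] = 2 * 5 = 10; only b mutates (copy)): a = [2, 25, 4], b = [10, 25, 4], c = [2, 25, 4]
After line 5 (a[0] = 2, c[0] = 2; result = True)

[10, 25, 4]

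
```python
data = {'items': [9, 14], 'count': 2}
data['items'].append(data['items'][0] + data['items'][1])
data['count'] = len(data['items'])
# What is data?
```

After line 1: data = {'items': [9, 14], 'count': 2}
After line 2 (append 9 + 14 = 23): data = {'items': [9, 14, 23], 'count': 2}
After line 3 (count = len(items) = 3): data = {'items': [9, 14, 23], 'count': 3}

{'items': [9, 14, 23], 'count': 3}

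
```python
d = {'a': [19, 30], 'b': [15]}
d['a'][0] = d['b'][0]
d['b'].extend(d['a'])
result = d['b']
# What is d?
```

After line 1: d = {'a': [19, 30], 'b': [15]}
After line 2 (a[0] = b[0] = 15): d = {'a': [15, 30], 'b': [15]}
After line 3 (b.extend(a) appends [15, 30]): d = {'a': [15, 30], 'b': [15, 15, 30]}
After line 4: result = d['b'] = [15, 15, 30]

{'a': [15, 30], 'b': [15, 15, 30]}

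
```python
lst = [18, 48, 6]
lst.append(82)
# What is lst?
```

[18, 48, 6, 82]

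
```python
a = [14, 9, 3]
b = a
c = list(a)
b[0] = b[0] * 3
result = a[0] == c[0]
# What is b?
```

After line 1: a = [14, 9, 3]
After line 2 (b = a, alias): a = [14, 9, 3], b = [14, 9, 3]
After line 3 (c = list(a) is a copy, new object): c = [14, 9, 3]
After line 4 (b[0] = 14 * 3 = 42; mutates shared a/b): a = b = [42, 9, 3], c = [14, 9, 3]
After line 5 (a[0] = 42, c[0] = 14; result = False)

[42, 9, 3]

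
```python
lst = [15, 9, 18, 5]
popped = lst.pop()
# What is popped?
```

5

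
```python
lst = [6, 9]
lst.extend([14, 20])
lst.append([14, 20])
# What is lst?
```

After line 1: lst = [6, 9]
After line 2 (extend unpacks [14, 20]): lst = [6, 9, 14, 20]
After line 3 (append adds [14, 20] as single element): lst = [6, 9, 14, 20, [14, 20]]

[6, 9, 14, 20, [14, 20]]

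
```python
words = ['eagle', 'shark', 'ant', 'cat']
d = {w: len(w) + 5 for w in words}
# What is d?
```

{'eagle': 10, 'shark': 10, 'ant': 8, 'cat': 8}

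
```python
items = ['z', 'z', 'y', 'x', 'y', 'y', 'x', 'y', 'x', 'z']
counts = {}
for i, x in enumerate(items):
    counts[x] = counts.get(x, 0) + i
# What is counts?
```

Initial: counts = {}, items = ['z', 'z', 'y', 'x', 'y', 'y', 'x', 'y', 'x', 'z']
i=0, x='z': counts = {'z': 0}
i=1, x='z': counts = {'z': 1}
i=2, x='y': counts = {'z': 1, 'y': 2}
i=3, x='x': counts = {'z': 1, 'y': 2, 'x': 3}
i=4, x='y': counts = {'z': 1, 'y': 6, 'x': 3}
i=5, x='y': counts = {'z': 1, 'y': 11, 'x': 3}
i=6, x='x': counts = {'z': 1, 'y': 11, 'x': 9}
i=7, x='y': counts = {'z': 1, 'y': 18, 'x': 9}
i=8, x='x': counts = {'z': 1, 'y': 18, 'x': 17}
i=9, x='z': counts = {'z': 10, 'y': 18, 'x': 17}

{'z': 10, 'y': 18, 'x': 17}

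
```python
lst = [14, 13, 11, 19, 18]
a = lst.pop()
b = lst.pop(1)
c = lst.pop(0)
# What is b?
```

After line 1: lst = [14, 13, 11, 19, 18]
After line 2 (pop() -> a = 18): lst = [14, 13, 11, 19]
After line 3 (pop(1) -> b = 13): lst = [14, 11, 19]
After line 4 (pop(0) -> c = 14): lst = [11, 19]

13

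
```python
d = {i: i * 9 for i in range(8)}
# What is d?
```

{0: 0, 1: 9, 2: 18, 3: 27, 4: 36, 5: 45, 6: 54, 7: 63}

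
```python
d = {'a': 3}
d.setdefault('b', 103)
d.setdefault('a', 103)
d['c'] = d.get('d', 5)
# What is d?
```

After line 1: d = {'a': 3}
After line 2 (setdefault adds 'b'=103): d = {'a': 3, 'b': 103}
After line 3 (setdefault 'a' no-op, already exists): d = {'a': 3, 'b': 103}
After line 4 (get('d', 5) returns default since 'd' not in d): d = {'a': 3, 'b': 103, 'c': 5}

{'a': 3, 'b': 103, 'c': 5}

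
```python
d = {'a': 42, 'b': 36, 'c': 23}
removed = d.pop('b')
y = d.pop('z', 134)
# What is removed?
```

After line 1: d = {'a': 42, 'b': 36, 'c': 23}
After line 2 (pop 'b' returns 36): d = {'a': 42, 'c': 23}, removed = 36
After line 3 (pop 'z' missing, returns default 134): d = {'a': 42, 'c': 23}, y = 134

36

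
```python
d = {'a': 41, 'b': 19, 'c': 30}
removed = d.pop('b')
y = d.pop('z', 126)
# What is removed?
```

After line 1: d = {'a': 41, 'b': 19, 'c': 30}
After line 2 (pop 'b' returns 19): d = {'a': 41, 'c': 30}, removed = 19
After line 3 (pop 'z' missing, returns default 126): d = {'a': 41, 'c': 30}, y = 126

19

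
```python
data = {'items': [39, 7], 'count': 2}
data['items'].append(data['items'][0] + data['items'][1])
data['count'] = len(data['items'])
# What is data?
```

After line 1: data = {'items': [39, 7], 'count': 2}
After line 2 (append 39 + 7 = 46): data = {'items': [39, 7, 46], 'count': 2}
After line 3 (count = len(items) = 3): data = {'items': [39, 7, 46], 'count': 3}

{'items': [39, 7, 46], 'count': 3}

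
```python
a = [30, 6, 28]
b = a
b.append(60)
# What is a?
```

After line 1: a = [30, 6, 28]
After line 2 (b = a is an alias, same object): a = [30, 6, 28], b = [30, 6, 28]
After line 3 (b.append mutates the shared list): a = [30, 6, 28, 60], b = [30, 6, 28, 60]

[30, 6, 28, 60]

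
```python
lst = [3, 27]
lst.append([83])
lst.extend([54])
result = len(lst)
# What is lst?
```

After line 1: lst = [3, 27]
After line 2 (append adds [83] as single element): lst = [3, 27, [83]]
After line 3 (extend unpacks [54], adds 54): lst = [3, 27, [83], 54]
After line 4: result = len(lst) = 4

[3, 27, [83], 54]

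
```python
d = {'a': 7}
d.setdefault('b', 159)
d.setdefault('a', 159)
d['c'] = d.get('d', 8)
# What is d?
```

After line 1: d = {'a': 7}
After line 2 (setdefault adds 'b'=159): d = {'a': 7, 'b': 159}
After line 3 (setdefault 'a' no-op, already exists): d = {'a': 7, 'b': 159}
After line 4 (get('d', 8) returns default since 'd' not in d): d = {'a': 7, 'b': 159, 'c': 8}

{'a': 7, 'b': 159, 'c': 8}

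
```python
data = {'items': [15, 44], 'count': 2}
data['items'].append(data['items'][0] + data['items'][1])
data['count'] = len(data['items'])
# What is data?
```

After line 1: data = {'items': [15, 44], 'count': 2}
After line 2 (append 15 + 44 = 59): data = {'items': [15, 44, 59], 'count': 2}
After line 3 (count = len(items) = 3): data = {'items': [15, 44, 59], 'count': 3}

{'items': [15, 44, 59], 'count': 3}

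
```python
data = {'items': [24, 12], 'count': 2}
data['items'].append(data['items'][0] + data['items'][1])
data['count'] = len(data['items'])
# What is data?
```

After line 1: data = {'items': [24, 12], 'count': 2}
After line 2 (append 24 + 12 = 36): data = {'items': [24, 12, 36], 'count': 2}
After line 3 (count = len(items) = 3): data = {'items': [24, 12, 36], 'count': 3}

{'items': [24, 12, 36], 'count': 3}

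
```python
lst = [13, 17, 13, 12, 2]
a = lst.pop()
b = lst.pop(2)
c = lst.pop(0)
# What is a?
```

After line 1: lst = [13, 17, 13, 12, 2]
After line 2 (pop() -> a = 2): lst = [13, 17, 13, 12]
After line 3 (pop(2) -> b = 13): lst = [13, 17, 12]
After line 4 (pop(0) -> c = 13): lst = [17, 12]

2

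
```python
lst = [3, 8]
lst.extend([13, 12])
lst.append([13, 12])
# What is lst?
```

After line 1: lst = [3, 8]
After line 2 (extend unpacks [13, 12]): lst = [3, 8, 13, 12]
After line 3 (append adds [13, 12] as single element): lst = [3, 8, 13, 12, [13, 12]]

[3, 8, 13, 12, [13, 12]]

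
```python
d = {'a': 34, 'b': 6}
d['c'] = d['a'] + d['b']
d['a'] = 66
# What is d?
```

After line 1: d = {'a': 34, 'b': 6}
After line 2 (d['c'] = 34 + 6): d = {'a': 34, 'b': 6, 'c': 40}
After line 3: d = {'a': 66, 'b': 6, 'c': 40}

{'a': 66, 'b': 6, 'c': 40}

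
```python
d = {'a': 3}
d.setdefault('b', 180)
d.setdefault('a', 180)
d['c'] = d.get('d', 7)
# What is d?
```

After line 1: d = {'a': 3}
After line 2 (setdefault adds 'b'=180): d = {'a': 3, 'b': 180}
After line 3 (setdefault 'a' no-op, already exists): d = {'a': 3, 'b': 180}
After line 4 (get('d', 7) returns default since 'd' not in d): d = {'a': 3, 'b': 180, 'c': 7}

{'a': 3, 'b': 180, 'c': 7}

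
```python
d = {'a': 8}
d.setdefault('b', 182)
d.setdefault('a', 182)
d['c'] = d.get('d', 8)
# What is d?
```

After line 1: d = {'a': 8}
After line 2 (setdefault adds 'b'=182): d = {'a': 8, 'b': 182}
After line 3 (setdefault 'a' no-op, already exists): d = {'a': 8, 'b': 182}
After line 4 (get('d', 8) returns default since 'd' not in d): d = {'a': 8, 'b': 182, 'c': 8}

{'a': 8, 'b': 182, 'c': 8}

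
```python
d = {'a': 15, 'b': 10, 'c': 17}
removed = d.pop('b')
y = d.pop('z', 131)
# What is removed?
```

After line 1: d = {'a': 15, 'b': 10, 'c': 17}
After line 2 (pop 'b' returns 10): d = {'a': 15, 'c': 17}, removed = 10
After line 3 (pop 'z' missing, returns default 131): d = {'a': 15, 'c': 17}, y = 131

10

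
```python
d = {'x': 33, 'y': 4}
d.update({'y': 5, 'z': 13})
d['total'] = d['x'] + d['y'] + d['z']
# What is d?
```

After line 1: d = {'x': 33, 'y': 4}
After line 2 (y overwritten, z added): d = {'x': 33, 'y': 5, 'z': 13}
After line 3 (total = 33 + 5 + 13 = 51): d = {'x': 33, 'y': 5, 'z': 13, 'total': 51}

{'x': 33, 'y': 5, 'z': 13, 'total': 51}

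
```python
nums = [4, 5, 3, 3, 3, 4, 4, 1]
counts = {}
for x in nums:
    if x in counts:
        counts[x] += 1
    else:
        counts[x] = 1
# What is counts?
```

Initial: counts = {}, nums = [4, 5, 3, 3, 3, 4, 4, 1]
See 4: counts = {4: 1}
See 5: counts = {4: 1, 5: 1}
See 3: counts = {4: 1, 5: 1, 3: 1}
See 3: counts = {4: 1, 5: 1, 3: 2}
See 3: counts = {4: 1, 5: 1, 3: 3}
See 4: counts = {4: 2, 5: 1, 3: 3}
See 4: counts = {4: 3, 5: 1, 3: 3}
See 1: counts = {4: 3, 5: 1, 3: 3, 1: 1}

{4: 3, 5: 1, 3: 3, 1: 1}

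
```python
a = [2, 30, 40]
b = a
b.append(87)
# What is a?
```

After line 1: a = [2, 30, 40]
After line 2 (b = a is an alias, same object): a = [2, 30, 40], b = [2, 30, 40]
After line 3 (b.append mutates the shared list): a = [2, 30, 40, 87], b = [2, 30, 40, 87]

[2, 30, 40, 87]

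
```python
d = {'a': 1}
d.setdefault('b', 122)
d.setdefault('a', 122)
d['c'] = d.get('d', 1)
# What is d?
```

After line 1: d = {'a': 1}
After line 2 (setdefault adds 'b'=122): d = {'a': 1, 'b': 122}
After line 3 (setdefault 'a' no-op, already exists): d = {'a': 1, 'b': 122}
After line 4 (get('d', 1) returns default since 'd' not in d): d = {'a': 1, 'b': 122, 'c': 1}

{'a': 1, 'b': 122, 'c': 1}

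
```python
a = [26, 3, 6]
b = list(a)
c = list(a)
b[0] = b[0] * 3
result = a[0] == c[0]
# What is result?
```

After line 1: a = [26, 3, 6]
After line 2 (b = list(a), copy): a = [26, 3, 6], b = [26, 3, 6]
After line 3 (c = list(a) is a copy, new object): c = [26, 3, 6]
After line 4 (b[0] = 26 * 3 = 78; only b mutates (copy)): a = [26, 3, 6], b = [78, 3, 6], c = [26, 3, 6]
After line 5 (a[0] = 26, c[0] = 26; result = True)

True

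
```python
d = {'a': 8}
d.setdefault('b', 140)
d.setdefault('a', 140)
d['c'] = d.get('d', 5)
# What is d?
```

After line 1: d = {'a': 8}
After line 2 (setdefault adds 'b'=140): d = {'a': 8, 'b': 140}
After line 3 (setdefault 'a' no-op, already exists): d = {'a': 8, 'b': 140}
After line 4 (get('d', 5) returns default since 'd' not in d): d = {'a': 8, 'b': 140, 'c': 5}

{'a': 8, 'b': 140, 'c': 5}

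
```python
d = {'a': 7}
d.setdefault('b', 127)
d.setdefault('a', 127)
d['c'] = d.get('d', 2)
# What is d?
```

After line 1: d = {'a': 7}
After line 2 (setdefault adds 'b'=127): d = {'a': 7, 'b': 127}
After line 3 (setdefault 'a' no-op, already exists): d = {'a': 7, 'b': 127}
After line 4 (get('d', 2) returns default since 'd' not in d): d = {'a': 7, 'b': 127, 'c': 2}

{'a': 7, 'b': 127, 'c': 2}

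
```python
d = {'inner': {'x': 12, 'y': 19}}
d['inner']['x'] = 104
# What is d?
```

After line 1: d = {'inner': {'x': 12, 'y': 19}}
After line 2 (inner x overwritten): d = {'inner': {'x': 104, 'y': 19}}

{'inner': {'x': 104, 'y': 19}}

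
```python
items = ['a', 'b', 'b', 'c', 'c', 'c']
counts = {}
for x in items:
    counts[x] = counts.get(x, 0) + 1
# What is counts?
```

Initial: counts = {}, items = ['a', 'b', 'b', 'c', 'c', 'c']
See 'a': counts = {'a': 1}
See 'b': counts = {'a': 1, 'b': 1}
See 'b': counts = {'a': 1, 'b': 2}
See 'c': counts = {'a': 1, 'b': 2, 'c': 1}
See 'c': counts = {'a': 1, 'b': 2, 'c': 2}
See 'c': counts = {'a': 1, 'b': 2, 'c': 3}

{'a': 1, 'b': 2, 'c': 3}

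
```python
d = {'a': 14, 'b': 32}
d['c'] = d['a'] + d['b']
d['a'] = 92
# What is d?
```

After line 1: d = {'a': 14, 'b': 32}
After line 2 (d['c'] = 14 + 32): d = {'a': 14, 'b': 32, 'c': 46}
After line 3: d = {'a': 92, 'b': 32, 'c': 46}

{'a': 92, 'b': 32, 'c': 46}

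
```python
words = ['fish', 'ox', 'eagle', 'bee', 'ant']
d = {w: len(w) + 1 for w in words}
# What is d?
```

{'fish': 5, 'ox': 3, 'eagle': 6, 'bee': 4, 'ant': 4}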